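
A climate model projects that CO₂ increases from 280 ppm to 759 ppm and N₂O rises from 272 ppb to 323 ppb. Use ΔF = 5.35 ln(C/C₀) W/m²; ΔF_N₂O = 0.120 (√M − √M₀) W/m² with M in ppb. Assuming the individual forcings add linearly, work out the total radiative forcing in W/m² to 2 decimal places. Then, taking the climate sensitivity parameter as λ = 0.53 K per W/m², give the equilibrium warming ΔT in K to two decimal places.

ΔF = 5.51 W/m²; ΔT = 2.92 K

CO₂: 5.35 × ln(759/280) = 5.35 × ln(2.71071) = 5.35 × 0.99721 = 5.3351 W/m².
N₂O: 0.120 × (√323 − √272) = 0.120 × (17.9722 − 16.4924) = 0.120 × 1.4798 = 0.1776 W/m².
Total ΔF = 5.3351 + 0.1776 = 5.5127 W/m².
ΔT = λ ΔF = 0.53 × 5.51 = 2.9203 K.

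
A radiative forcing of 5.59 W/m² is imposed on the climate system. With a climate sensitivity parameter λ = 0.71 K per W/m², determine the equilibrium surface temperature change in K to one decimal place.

ΔT = 4.0 K

ΔT = λ ΔF = 0.71 × 5.59 = 3.9689 K.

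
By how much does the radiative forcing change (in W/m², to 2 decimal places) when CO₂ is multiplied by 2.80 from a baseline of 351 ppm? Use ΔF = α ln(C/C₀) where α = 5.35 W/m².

ΔF = 5.51 W/m²

Because the forcing depends only on the ratio C/C₀, the initial concentration does not enter.
ΔF = 5.35 × ln(2.80) = 5.35 × 1.02962 = 5.5085 W/m².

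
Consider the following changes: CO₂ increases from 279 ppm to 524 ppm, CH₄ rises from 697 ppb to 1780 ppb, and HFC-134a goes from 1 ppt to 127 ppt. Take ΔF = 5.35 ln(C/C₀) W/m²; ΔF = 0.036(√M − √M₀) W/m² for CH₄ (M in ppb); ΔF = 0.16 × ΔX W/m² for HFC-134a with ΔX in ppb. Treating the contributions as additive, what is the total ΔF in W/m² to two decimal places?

ΔF = 3.96 W/m²

CO₂: 5.35 × ln(524/279) = 5.35 × ln(1.87814) = 5.35 × 0.63028 = 3.3720 W/m².
CH₄: 0.036 × (√1780 − √697) = 0.036 × (42.1900 − 26.4008) = 0.036 × 15.7892 = 0.5684 W/m².
HFC-134a: Δ = 127 − 1 = 126 ppt = 0.126 ppb; ΔF = 0.16 × 0.126 = 0.0202 W/m².
Total ΔF = 3.3720 + 0.5684 + 0.0202 = 3.9606 W/m².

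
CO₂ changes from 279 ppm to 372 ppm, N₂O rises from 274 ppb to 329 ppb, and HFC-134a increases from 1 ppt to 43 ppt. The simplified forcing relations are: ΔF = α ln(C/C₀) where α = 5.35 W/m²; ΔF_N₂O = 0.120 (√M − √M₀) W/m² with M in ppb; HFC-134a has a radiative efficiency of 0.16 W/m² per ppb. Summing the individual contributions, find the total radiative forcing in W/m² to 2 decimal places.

CO₂: 5.35 × ln(372/279) = 5.35 × ln(1.33333) = 5.35 × 0.28768 = 1.5391 W/m².
N₂O: 0.120 × (√329 − √274) = 0.120 × (18.1384 − 16.5529) = 0.120 × 1.5855 = 0.1903 W/m².
HFC-134a: Δ = 43 − 1 = 42 ppt = 0.042 ppb; ΔF = 0.16 × 0.042 = 0.0067 W/m².
Total ΔF = 1.5391 + 0.1903 + 0.0067 = 1.7361 W/m².

ΔF = 1.74 W/m²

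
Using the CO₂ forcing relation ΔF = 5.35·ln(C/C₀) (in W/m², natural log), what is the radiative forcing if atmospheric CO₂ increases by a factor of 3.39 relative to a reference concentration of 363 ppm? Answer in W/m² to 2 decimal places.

Because the forcing depends only on the ratio C/C₀, the initial concentration does not enter.
ΔF = 5.35 × ln(3.39) = 5.35 × 1.22083 = 6.5314 W/m².

ΔF = 6.53 W/m²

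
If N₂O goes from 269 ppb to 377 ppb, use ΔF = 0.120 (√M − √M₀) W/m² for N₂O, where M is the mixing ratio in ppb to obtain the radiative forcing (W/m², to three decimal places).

ΔF = 0.362 W/m²

N₂O: 0.120 × (√377 − √269) = 0.120 × (19.4165 − 16.4012) = 0.120 × 3.0153 = 0.3618 W/m².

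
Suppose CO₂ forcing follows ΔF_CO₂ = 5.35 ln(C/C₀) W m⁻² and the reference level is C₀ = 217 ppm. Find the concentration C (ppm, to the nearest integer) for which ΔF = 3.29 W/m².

C ≈ 401 ppm

Set 5.35 ln(C/217) = 3.29, so ln(C/217) = 3.29/5.35 = 0.61495.
Then C/217 = e^0.61495 = 1.84956, giving C = 217 × 1.84956 = 401.35 ppm.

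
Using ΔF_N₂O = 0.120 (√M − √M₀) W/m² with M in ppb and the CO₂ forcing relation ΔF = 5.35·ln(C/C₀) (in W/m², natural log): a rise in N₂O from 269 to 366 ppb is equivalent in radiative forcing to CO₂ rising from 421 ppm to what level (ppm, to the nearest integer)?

C ≈ 448 ppm

N₂O forcing: 0.120 × (√366 − √269) = 0.120 × (19.1311 − 16.4012) = 0.120 × 2.7299 = 0.32759 W/m².
Set 5.35 ln(C/421) = 0.32759: ln(C/421) = 0.32759/5.35 = 0.06123, so C = 421 × e^0.06123 = 421 × 1.06314 = 447.58 ppm.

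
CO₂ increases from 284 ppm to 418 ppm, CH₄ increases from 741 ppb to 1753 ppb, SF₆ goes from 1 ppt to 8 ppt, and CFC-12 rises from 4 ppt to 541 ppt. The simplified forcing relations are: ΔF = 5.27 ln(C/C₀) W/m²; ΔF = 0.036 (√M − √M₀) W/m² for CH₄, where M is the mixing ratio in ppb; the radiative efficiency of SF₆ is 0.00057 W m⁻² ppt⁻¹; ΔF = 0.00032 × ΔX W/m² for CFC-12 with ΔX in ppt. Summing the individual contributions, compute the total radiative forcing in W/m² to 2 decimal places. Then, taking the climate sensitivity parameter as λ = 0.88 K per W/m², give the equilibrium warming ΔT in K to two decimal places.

CO₂: 5.27 × ln(418/284) = 5.27 × ln(1.47183) = 5.27 × 0.38651 = 2.0369 W/m².
CH₄: 0.036 × (√1753 − √741) = 0.036 × (41.8688 − 27.2213) = 0.036 × 14.6475 = 0.5273 W/m².
SF₆: ΔF = 0.00057 × (8 − 1) = 0.00057 × 7 = 0.0040 W/m².
CFC-12: ΔF = 0.00032 × (541 − 4) = 0.00032 × 537 = 0.1718 W/m².
Total ΔF = 2.0369 + 0.5273 + 0.0040 + 0.1718 = 2.7400 W/m².
ΔT = λ ΔF = 0.88 × 2.74 = 2.4112 K.

ΔF = 2.74 W/m²; ΔT = 2.41 K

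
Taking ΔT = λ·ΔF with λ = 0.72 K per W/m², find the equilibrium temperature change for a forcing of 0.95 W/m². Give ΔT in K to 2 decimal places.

ΔT = 0.68 K

ΔT = λ ΔF = 0.72 × 0.95 = 0.6840 K.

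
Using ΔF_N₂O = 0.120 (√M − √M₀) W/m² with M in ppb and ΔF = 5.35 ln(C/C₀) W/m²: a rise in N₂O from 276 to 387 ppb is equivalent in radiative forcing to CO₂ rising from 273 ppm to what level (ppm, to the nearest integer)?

C ≈ 292 ppm

N₂O forcing: 0.120 × (√387 − √276) = 0.120 × (19.6723 − 16.6132) = 0.120 × 3.0591 = 0.36709 W/m².
Set 5.35 ln(C/273) = 0.36709: ln(C/273) = 0.36709/5.35 = 0.06861, so C = 273 × e^0.06861 = 273 × 1.07102 = 292.39 ppm.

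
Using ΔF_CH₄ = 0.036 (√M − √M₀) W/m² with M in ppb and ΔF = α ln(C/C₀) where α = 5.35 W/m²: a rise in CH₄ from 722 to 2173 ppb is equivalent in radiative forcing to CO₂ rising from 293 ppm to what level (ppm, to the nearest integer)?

CH₄ forcing: 0.036 × (√2173 − √722) = 0.036 × (46.6154 − 26.8701) = 0.036 × 19.7453 = 0.71083 W/m².
Set 5.35 ln(C/293) = 0.71083: ln(C/293) = 0.71083/5.35 = 0.13287, so C = 293 × e^0.13287 = 293 × 1.14210 = 334.64 ppm.

C ≈ 335 ppm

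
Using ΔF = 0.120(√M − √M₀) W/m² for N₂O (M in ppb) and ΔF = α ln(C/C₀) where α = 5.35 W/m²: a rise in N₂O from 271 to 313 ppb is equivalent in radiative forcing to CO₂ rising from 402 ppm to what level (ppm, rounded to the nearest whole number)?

N₂O forcing: 0.120 × (√313 − √271) = 0.120 × (17.6918 − 16.4621) = 0.120 × 1.2297 = 0.14756 W/m².
Set 5.35 ln(C/402) = 0.14756: ln(C/402) = 0.14756/5.35 = 0.02758, so C = 402 × e^0.02758 = 402 × 1.02796 = 413.24 ppm.

C ≈ 413 ppm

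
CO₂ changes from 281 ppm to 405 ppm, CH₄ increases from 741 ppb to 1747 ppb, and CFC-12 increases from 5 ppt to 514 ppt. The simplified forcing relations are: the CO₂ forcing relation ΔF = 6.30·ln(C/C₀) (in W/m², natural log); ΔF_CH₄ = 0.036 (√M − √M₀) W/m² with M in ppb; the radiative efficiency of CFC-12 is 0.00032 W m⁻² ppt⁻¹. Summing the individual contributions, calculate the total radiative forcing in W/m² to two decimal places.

ΔF = 2.99 W/m²

CO₂: 6.30 × ln(405/281) = 6.30 × ln(1.44128) = 6.30 × 0.36553 = 2.3028 W/m².
CH₄: 0.036 × (√1747 − √741) = 0.036 × (41.7971 − 27.2213) = 0.036 × 14.5758 = 0.5247 W/m².
CFC-12: ΔF = 0.00032 × (514 − 5) = 0.00032 × 509 = 0.1629 W/m².
Total ΔF = 2.3028 + 0.5247 + 0.1629 = 2.9904 W/m².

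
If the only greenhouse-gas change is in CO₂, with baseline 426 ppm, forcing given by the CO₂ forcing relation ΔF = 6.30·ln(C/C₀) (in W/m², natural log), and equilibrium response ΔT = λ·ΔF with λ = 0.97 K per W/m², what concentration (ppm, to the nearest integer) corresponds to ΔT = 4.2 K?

Required forcing: ΔF = ΔT/λ = 4.2/0.97 = 4.3299 W/m².
Then ln(C/426) = ΔF/6.30 = 4.3299/6.30 = 0.68729.
So C = 426 × e^0.68729 = 426 × 1.98832 = 847.02 ppm.

C ≈ 847 ppm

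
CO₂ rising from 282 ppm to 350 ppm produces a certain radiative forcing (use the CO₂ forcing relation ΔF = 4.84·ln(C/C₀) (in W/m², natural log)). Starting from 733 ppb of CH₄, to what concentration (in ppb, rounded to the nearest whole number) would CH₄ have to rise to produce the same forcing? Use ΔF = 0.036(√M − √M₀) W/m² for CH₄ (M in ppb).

CO₂ forcing: 4.84 × ln(350/282) = 4.84 × 0.216026 = 1.04557 W/m².
Set 0.036(√M − √733) = 1.04557: √M = 1.04557/0.036 + √733 = 29.0436 + 27.0740 = 56.1176.
M = (56.1176)² = 3149.19 ppb.

M ≈ 3149 ppb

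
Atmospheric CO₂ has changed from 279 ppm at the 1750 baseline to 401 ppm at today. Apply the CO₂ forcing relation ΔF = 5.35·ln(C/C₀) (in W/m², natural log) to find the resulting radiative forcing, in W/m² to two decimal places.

ΔF = 1.94 W/m²

CO₂: 5.35 × ln(401/279) = 5.35 × ln(1.43728) = 5.35 × 0.36275 = 1.9407 W/m².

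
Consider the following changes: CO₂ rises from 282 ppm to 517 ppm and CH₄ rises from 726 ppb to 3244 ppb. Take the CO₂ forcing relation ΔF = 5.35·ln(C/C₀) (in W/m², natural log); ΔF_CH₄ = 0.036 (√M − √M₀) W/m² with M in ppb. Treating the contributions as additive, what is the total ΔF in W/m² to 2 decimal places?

ΔF = 4.32 W/m²

CO₂: 5.35 × ln(517/282) = 5.35 × ln(1.83333) = 5.35 × 0.60613 = 3.2428 W/m².
CH₄: 0.036 × (√3244 − √726) = 0.036 × (56.9561 − 26.9444) = 0.036 × 30.0117 = 1.0804 W/m².
Total ΔF = 3.2428 + 1.0804 = 4.3232 W/m².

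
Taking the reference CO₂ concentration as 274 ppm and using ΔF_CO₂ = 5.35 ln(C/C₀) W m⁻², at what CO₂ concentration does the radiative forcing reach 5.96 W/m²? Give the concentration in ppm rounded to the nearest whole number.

Set 5.35 ln(C/274) = 5.96, so ln(C/274) = 5.96/5.35 = 1.11402.
Then C/274 = e^1.11402 = 3.04658, giving C = 274 × 3.04658 = 834.76 ppm.

C ≈ 835 ppm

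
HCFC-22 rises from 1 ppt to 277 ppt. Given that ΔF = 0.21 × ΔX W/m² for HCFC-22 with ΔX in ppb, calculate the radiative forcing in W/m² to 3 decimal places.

HCFC-22: Δ = 277 − 1 = 276 ppt = 0.276 ppb; ΔF = 0.21 × 0.276 = 0.0580 W/m².

ΔF = 0.058 W/m²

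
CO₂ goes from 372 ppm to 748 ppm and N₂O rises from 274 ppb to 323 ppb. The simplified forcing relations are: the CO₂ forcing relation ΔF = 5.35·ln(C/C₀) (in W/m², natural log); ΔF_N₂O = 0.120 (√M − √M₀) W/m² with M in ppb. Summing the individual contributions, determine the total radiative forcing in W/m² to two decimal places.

CO₂: 5.35 × ln(748/372) = 5.35 × ln(2.01075) = 5.35 × 0.69851 = 3.7370 W/m².
N₂O: 0.120 × (√323 − √274) = 0.120 × (17.9722 − 16.5529) = 0.120 × 1.4193 = 0.1703 W/m².
Total ΔF = 3.7370 + 0.1703 = 3.9073 W/m².

ΔF = 3.91 W/m²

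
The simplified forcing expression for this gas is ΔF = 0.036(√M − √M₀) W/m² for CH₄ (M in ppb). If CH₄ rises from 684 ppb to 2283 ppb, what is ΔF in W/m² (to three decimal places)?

ΔF = 0.779 W/m²

CH₄: 0.036 × (√2283 − √684) = 0.036 × (47.7807 − 26.1534) = 0.036 × 21.6273 = 0.7786 W/m².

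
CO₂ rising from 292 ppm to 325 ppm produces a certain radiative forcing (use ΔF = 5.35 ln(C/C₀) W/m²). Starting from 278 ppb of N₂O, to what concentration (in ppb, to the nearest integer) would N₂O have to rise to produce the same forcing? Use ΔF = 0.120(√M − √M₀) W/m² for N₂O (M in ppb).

CO₂ forcing: 5.35 × ln(325/292) = 5.35 × 0.107071 = 0.57283 W/m².
Set 0.120(√M − √278) = 0.57283: √M = 0.57283/0.120 + √278 = 4.7736 + 16.6733 = 21.4469.
M = (21.4469)² = 459.97 ppb.

M ≈ 460 ppb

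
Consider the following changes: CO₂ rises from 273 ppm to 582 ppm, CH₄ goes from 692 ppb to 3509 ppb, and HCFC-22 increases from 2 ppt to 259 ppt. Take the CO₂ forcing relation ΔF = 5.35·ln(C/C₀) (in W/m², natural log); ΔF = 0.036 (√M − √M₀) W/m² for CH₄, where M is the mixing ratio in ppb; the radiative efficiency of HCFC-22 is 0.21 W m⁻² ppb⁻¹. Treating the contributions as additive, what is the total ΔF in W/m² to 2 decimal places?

CO₂: 5.35 × ln(582/273) = 5.35 × ln(2.13187) = 5.35 × 0.75700 = 4.0500 W/m².
CH₄: 0.036 × (√3509 − √692) = 0.036 × (59.2368 − 26.3059) = 0.036 × 32.9309 = 1.1855 W/m².
HCFC-22: Δ = 259 − 2 = 257 ppt = 0.257 ppb; ΔF = 0.21 × 0.257 = 0.0540 W/m².
Total ΔF = 4.0500 + 1.1855 + 0.0540 = 5.2895 W/m².

ΔF = 5.29 W/m²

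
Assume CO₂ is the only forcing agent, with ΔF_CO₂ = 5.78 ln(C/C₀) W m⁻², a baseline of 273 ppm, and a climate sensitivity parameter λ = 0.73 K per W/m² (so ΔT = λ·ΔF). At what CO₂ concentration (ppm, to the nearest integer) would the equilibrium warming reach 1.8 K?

C ≈ 418 ppm

Required forcing: ΔF = ΔT/λ = 1.8/0.73 = 2.4658 W/m².
Then ln(C/273) = ΔF/5.78 = 2.4658/5.78 = 0.42661.
So C = 273 × e^0.42661 = 273 × 1.53206 = 418.25 ppm.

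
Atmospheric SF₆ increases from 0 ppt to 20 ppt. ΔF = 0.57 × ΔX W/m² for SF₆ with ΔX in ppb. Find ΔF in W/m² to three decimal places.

SF₆: Δ = 20 − 0 = 20 ppt = 0.020 ppb; ΔF = 0.57 × 0.020 = 0.0114 W/m².

ΔF = 0.011 W/m²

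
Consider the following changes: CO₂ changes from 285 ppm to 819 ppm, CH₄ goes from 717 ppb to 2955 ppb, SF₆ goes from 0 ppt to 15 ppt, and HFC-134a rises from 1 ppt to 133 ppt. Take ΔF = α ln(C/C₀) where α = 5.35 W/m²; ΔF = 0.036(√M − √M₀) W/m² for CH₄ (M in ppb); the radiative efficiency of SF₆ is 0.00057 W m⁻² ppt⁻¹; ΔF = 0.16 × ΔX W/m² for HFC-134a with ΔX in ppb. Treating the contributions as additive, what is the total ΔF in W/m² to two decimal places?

CO₂: 5.35 × ln(819/285) = 5.35 × ln(2.87368) = 5.35 × 1.05559 = 5.6474 W/m².
CH₄: 0.036 × (√2955 − √717) = 0.036 × (54.3599 − 26.7769) = 0.036 × 27.5830 = 0.9930 W/m².
SF₆: ΔF = 0.00057 × (15 − 0) = 0.00057 × 15 = 0.0086 W/m².
HFC-134a: Δ = 133 − 1 = 132 ppt = 0.132 ppb; ΔF = 0.16 × 0.132 = 0.0211 W/m².
Total ΔF = 5.6474 + 0.9930 + 0.0086 + 0.0211 = 6.6701 W/m².

ΔF = 6.67 W/m²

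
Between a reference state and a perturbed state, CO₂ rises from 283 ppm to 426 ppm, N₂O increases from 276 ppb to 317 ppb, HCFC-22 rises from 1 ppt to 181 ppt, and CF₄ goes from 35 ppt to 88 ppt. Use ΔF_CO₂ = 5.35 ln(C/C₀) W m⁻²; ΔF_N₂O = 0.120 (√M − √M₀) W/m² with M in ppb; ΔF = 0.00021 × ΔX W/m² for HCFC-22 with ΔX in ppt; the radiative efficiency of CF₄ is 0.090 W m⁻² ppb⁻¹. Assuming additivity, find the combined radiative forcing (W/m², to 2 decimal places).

CO₂: 5.35 × ln(426/283) = 5.35 × ln(1.50530) = 5.35 × 0.40899 = 2.1881 W/m².
N₂O: 0.120 × (√317 − √276) = 0.120 × (17.8045 − 16.6132) = 0.120 × 1.1913 = 0.1430 W/m².
HCFC-22: ΔF = 0.00021 × (181 − 1) = 0.00021 × 180 = 0.0378 W/m².
CF₄: Δ = 88 − 35 = 53 ppt = 0.053 ppb; ΔF = 0.090 × 0.053 = 0.0048 W/m².
Total ΔF = 2.1881 + 0.1430 + 0.0378 + 0.0048 = 2.3737 W/m².

ΔF = 2.37 W/m²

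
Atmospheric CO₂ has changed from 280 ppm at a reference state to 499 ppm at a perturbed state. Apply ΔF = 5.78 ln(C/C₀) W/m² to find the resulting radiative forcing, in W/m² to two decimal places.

CO₂ absorption bands are partially saturated, so forcing scales with the logarithm of the concentration ratio.
CO₂: 5.78 × ln(499/280) = 5.78 × ln(1.78214) = 5.78 × 0.57781 = 3.3397 W/m².

ΔF = 3.34 W/m²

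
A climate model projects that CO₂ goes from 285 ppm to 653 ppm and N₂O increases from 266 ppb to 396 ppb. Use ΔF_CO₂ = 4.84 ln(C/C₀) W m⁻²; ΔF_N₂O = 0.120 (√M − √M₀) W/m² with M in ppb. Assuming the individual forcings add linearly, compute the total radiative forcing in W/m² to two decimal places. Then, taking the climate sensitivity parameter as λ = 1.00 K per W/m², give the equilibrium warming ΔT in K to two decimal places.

ΔF = 4.44 W/m²; ΔT = 4.44 K

CO₂: 4.84 × ln(653/285) = 4.84 × ln(2.29123) = 4.84 × 0.82909 = 4.0128 W/m².
N₂O: 0.120 × (√396 − √266) = 0.120 × (19.8997 − 16.3095) = 0.120 × 3.5902 = 0.4308 W/m².
Total ΔF = 4.0128 + 0.4308 = 4.4436 W/m².
ΔT = λ ΔF = 1.00 × 4.44 = 4.4400 K.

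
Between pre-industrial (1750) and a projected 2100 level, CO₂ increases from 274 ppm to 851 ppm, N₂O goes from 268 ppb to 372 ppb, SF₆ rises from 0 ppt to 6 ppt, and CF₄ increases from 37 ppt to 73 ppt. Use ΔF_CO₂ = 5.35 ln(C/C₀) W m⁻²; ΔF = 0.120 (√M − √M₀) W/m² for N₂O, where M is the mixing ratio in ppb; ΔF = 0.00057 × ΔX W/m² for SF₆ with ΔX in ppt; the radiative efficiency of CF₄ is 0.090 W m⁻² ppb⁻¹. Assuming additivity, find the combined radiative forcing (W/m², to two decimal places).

ΔF = 6.42 W/m²

CO₂: 5.35 × ln(851/274) = 5.35 × ln(3.10584) = 5.35 × 1.13328 = 6.0630 W/m².
N₂O: 0.120 × (√372 − √268) = 0.120 × (19.2873 − 16.3707) = 0.120 × 2.9166 = 0.3500 W/m².
SF₆: ΔF = 0.00057 × (6 − 0) = 0.00057 × 6 = 0.0034 W/m².
CF₄: Δ = 73 − 37 = 36 ppt = 0.036 ppb; ΔF = 0.090 × 0.036 = 0.0032 W/m².
Total ΔF = 6.0630 + 0.3500 + 0.0034 + 0.0032 = 6.4196 W/m².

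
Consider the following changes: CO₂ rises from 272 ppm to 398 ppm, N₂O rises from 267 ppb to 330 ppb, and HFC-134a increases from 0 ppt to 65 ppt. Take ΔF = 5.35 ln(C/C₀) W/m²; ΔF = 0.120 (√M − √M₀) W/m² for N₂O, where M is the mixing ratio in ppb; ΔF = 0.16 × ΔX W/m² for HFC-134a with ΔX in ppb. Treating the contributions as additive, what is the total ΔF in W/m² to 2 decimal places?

ΔF = 2.27 W/m²

CO₂: 5.35 × ln(398/272) = 5.35 × ln(1.46324) = 5.35 × 0.38065 = 2.0365 W/m².
N₂O: 0.120 × (√330 − √267) = 0.120 × (18.1659 − 16.3401) = 0.120 × 1.8258 = 0.2191 W/m².
HFC-134a: Δ = 65 − 0 = 65 ppt = 0.065 ppb; ΔF = 0.16 × 0.065 = 0.0104 W/m².
Total ΔF = 2.0365 + 0.2191 + 0.0104 = 2.2660 W/m².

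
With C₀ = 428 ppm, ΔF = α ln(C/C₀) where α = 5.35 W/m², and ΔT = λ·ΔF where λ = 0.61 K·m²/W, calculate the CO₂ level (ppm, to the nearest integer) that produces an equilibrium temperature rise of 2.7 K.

Required forcing: ΔF = ΔT/λ = 2.7/0.61 = 4.4262 W/m².
Then ln(C/428) = ΔF/5.35 = 4.4262/5.35 = 0.82733.
So C = 428 × e^0.82733 = 428 × 2.28720 = 978.92 ppm.

C ≈ 979 ppm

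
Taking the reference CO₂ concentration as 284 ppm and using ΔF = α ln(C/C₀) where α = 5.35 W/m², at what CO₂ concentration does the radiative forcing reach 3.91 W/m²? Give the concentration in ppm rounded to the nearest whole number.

C ≈ 590 ppm

Set 5.35 ln(C/284) = 3.91, so ln(C/284) = 3.91/5.35 = 0.73084.
Then C/284 = e^0.73084 = 2.07682, giving C = 284 × 2.07682 = 589.82 ppm.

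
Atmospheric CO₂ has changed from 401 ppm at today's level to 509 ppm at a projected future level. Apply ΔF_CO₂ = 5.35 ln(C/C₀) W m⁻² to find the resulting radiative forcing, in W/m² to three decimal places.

ΔF = 1.276 W/m²

CO₂: 5.35 × ln(509/401) = 5.35 × ln(1.26933) = 5.35 × 0.23849 = 1.2759 W/m².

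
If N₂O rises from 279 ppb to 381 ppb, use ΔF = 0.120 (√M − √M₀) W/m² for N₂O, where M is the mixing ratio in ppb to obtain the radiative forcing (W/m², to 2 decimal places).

ΔF = 0.34 W/m²

N₂O: 0.120 × (√381 − √279) = 0.120 × (19.5192 − 16.7033) = 0.120 × 2.8159 = 0.3379 W/m².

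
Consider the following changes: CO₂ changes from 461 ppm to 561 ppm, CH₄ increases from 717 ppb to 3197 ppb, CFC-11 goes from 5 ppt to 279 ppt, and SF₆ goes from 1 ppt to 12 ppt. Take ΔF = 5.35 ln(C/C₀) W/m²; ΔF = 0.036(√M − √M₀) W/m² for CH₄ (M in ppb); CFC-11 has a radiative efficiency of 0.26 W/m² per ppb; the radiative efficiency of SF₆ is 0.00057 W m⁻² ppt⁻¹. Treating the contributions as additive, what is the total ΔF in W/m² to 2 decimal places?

CO₂: 5.35 × ln(561/461) = 5.35 × ln(1.21692) = 5.35 × 0.19632 = 1.0503 W/m².
CH₄: 0.036 × (√3197 − √717) = 0.036 × (56.5420 − 26.7769) = 0.036 × 29.7651 = 1.0715 W/m².
CFC-11: Δ = 279 − 5 = 274 ppt = 0.274 ppb; ΔF = 0.26 × 0.274 = 0.0712 W/m².
SF₆: ΔF = 0.00057 × (12 − 1) = 0.00057 × 11 = 0.0063 W/m².
Total ΔF = 1.0503 + 1.0715 + 0.0712 + 0.0063 = 2.1993 W/m².

ΔF = 2.20 W/m²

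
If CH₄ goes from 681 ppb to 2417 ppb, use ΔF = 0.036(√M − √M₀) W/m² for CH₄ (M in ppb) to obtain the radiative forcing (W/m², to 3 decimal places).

CH₄: 0.036 × (√2417 − √681) = 0.036 × (49.1630 − 26.0960) = 0.036 × 23.0670 = 0.8304 W/m².

ΔF = 0.830 W/m²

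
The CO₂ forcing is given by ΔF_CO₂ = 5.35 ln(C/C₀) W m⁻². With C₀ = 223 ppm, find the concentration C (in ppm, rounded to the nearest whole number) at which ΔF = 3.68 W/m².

C ≈ 444 ppm

Set 5.35 ln(C/223) = 3.68, so ln(C/223) = 3.68/5.35 = 0.68785.
Then C/223 = e^0.68785 = 1.98943, giving C = 223 × 1.98943 = 443.64 ppm.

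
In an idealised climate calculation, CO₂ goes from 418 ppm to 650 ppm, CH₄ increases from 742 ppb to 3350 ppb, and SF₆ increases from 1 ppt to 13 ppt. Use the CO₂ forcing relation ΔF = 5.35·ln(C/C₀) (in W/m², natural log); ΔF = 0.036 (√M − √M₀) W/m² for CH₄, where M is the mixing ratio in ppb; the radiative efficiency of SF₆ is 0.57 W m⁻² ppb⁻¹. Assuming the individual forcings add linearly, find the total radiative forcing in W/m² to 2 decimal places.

ΔF = 3.47 W/m²

CO₂: 5.35 × ln(650/418) = 5.35 × ln(1.55502) = 5.35 × 0.44149 = 2.3620 W/m².
CH₄: 0.036 × (√3350 − √742) = 0.036 × (57.8792 − 27.2397) = 0.036 × 30.6395 = 1.1030 W/m².
SF₆: Δ = 13 − 1 = 12 ppt = 0.012 ppb; ΔF = 0.57 × 0.012 = 0.0068 W/m².
Total ΔF = 2.3620 + 1.1030 + 0.0068 = 3.4718 W/m².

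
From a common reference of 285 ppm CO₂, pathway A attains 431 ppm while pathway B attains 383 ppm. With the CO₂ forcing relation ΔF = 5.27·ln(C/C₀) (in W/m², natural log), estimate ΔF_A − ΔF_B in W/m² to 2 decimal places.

ΔF_A − ΔF_B = 0.62 W/m²

ΔF_A = 5.27 ln(431/285) = 5.27 × 0.41362 = 2.1798 W/m².
ΔF_B = 5.27 ln(383/285) = 5.27 × 0.29555 = 1.5575 W/m².
Difference: 2.1798 − 1.5575 = 0.6223 W/m².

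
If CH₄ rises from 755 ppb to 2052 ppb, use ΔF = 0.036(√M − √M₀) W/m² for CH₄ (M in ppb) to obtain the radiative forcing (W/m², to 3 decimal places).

CH₄: 0.036 × (√2052 − √755) = 0.036 × (45.2990 − 27.4773) = 0.036 × 17.8217 = 0.6416 W/m².

ΔF = 0.642 W/m²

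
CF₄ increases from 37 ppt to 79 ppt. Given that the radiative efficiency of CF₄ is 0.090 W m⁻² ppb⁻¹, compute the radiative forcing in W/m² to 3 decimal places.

ΔF = 0.004 W/m²

CF₄: Δ = 79 − 37 = 42 ppt = 0.042 ppb; ΔF = 0.090 × 0.042 = 0.0038 W/m².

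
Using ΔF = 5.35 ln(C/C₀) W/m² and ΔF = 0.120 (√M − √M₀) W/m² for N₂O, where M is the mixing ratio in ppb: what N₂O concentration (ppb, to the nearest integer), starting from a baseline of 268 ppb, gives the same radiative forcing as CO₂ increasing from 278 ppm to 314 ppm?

M ≈ 475 ppb

CO₂ forcing: 5.35 × ln(314/278) = 5.35 × 0.121772 = 0.65148 W/m².
Set 0.120(√M − √268) = 0.65148: √M = 0.65148/0.120 + √268 = 5.4290 + 16.3707 = 21.7997.
M = (21.7997)² = 475.23 ppb.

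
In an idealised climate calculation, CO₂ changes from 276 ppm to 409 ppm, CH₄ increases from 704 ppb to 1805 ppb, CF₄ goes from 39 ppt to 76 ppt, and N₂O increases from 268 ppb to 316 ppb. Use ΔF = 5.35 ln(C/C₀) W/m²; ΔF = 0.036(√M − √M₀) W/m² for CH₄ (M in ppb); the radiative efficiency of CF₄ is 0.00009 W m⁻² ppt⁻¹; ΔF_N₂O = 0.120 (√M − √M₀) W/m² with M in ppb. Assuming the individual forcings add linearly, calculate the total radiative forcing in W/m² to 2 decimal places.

ΔF = 2.85 W/m²

CO₂: 5.35 × ln(409/276) = 5.35 × ln(1.48188) = 5.35 × 0.39331 = 2.1042 W/m².
CH₄: 0.036 × (√1805 − √704) = 0.036 × (42.4853 − 26.5330) = 0.036 × 15.9523 = 0.5743 W/m².
CF₄: ΔF = 0.00009 × (76 − 39) = 0.00009 × 37 = 0.0033 W/m².
N₂O: 0.120 × (√316 − √268) = 0.120 × (17.7764 − 16.3707) = 0.120 × 1.4057 = 0.1687 W/m².
Total ΔF = 2.1042 + 0.5743 + 0.0033 + 0.1687 = 2.8505 W/m².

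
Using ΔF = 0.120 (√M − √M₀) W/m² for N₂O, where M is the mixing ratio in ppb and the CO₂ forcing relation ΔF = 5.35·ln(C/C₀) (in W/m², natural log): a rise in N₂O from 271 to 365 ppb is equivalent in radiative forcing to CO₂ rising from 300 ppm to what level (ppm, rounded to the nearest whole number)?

C ≈ 318 ppm

N₂O forcing: 0.120 × (√365 − √271) = 0.120 × (19.1050 − 16.4621) = 0.120 × 2.6429 = 0.31715 W/m².
Set 5.35 ln(C/300) = 0.31715: ln(C/300) = 0.31715/5.35 = 0.05928, so C = 300 × e^0.05928 = 300 × 1.06107 = 318.32 ppm.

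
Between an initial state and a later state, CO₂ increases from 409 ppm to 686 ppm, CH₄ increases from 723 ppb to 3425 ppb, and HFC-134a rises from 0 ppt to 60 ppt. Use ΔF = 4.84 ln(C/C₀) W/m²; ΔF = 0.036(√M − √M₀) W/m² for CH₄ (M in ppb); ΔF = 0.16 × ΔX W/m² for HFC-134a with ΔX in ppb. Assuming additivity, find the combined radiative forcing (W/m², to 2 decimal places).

ΔF = 3.65 W/m²

CO₂: 4.84 × ln(686/409) = 4.84 × ln(1.67726) = 4.84 × 0.51716 = 2.5031 W/m².
CH₄: 0.036 × (√3425 − √723) = 0.036 × (58.5235 − 26.8887) = 0.036 × 31.6348 = 1.1389 W/m².
HFC-134a: Δ = 60 − 0 = 60 ppt = 0.060 ppb; ΔF = 0.16 × 0.060 = 0.0096 W/m².
Total ΔF = 2.5031 + 1.1389 + 0.0096 = 3.6516 W/m².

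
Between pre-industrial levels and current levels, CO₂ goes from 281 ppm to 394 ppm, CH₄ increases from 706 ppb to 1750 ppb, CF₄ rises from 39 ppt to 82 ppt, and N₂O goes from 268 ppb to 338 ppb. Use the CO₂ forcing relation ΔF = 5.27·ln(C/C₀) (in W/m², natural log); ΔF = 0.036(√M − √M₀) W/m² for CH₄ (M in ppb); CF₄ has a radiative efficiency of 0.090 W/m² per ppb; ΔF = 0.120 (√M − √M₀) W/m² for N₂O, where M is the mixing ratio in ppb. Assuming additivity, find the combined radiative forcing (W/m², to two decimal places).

CO₂: 5.27 × ln(394/281) = 5.27 × ln(1.40214) = 5.27 × 0.33800 = 1.7813 W/m².
CH₄: 0.036 × (√1750 − √706) = 0.036 × (41.8330 − 26.5707) = 0.036 × 15.2623 = 0.5494 W/m².
CF₄: Δ = 82 − 39 = 43 ppt = 0.043 ppb; ΔF = 0.090 × 0.043 = 0.0039 W/m².
N₂O: 0.120 × (√338 − √268) = 0.120 × (18.3848 − 16.3707) = 0.120 × 2.0141 = 0.2417 W/m².
Total ΔF = 1.7813 + 0.5494 + 0.0039 + 0.2417 = 2.5763 W/m².

ΔF = 2.58 W/m²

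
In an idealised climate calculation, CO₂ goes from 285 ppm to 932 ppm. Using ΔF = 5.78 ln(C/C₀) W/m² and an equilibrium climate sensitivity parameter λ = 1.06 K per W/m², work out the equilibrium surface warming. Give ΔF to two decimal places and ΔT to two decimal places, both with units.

ΔF = 6.85 W/m²; ΔT = 7.26 K

CO₂: 5.78 × ln(932/285) = 5.78 × ln(3.27018) = 5.78 × 1.18485 = 6.8484 W/m².
ΔT = λ ΔF = 1.06 × 6.85 = 7.2610 K.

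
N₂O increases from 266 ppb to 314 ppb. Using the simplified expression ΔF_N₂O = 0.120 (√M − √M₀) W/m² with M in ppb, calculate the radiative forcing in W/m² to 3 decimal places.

N₂O: 0.120 × (√314 − √266) = 0.120 × (17.7200 − 16.3095) = 0.120 × 1.4105 = 0.1693 W/m².

ΔF = 0.169 W/m²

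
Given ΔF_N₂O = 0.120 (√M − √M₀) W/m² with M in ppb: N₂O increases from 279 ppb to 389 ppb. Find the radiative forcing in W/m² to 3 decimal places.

N₂O: 0.120 × (√389 − √279) = 0.120 × (19.7231 − 16.7033) = 0.120 × 3.0198 = 0.3624 W/m².

ΔF = 0.362 W/m²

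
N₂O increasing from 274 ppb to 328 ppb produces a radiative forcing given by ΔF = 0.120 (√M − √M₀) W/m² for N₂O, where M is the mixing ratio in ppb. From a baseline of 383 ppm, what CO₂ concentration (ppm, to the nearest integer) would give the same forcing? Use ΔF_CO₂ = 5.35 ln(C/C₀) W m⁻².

C ≈ 397 ppm

N₂O forcing: 0.120 × (√328 − √274) = 0.120 × (18.1108 − 16.5529) = 0.120 × 1.5579 = 0.18695 W/m².
Set 5.35 ln(C/383) = 0.18695: ln(C/383) = 0.18695/5.35 = 0.03494, so C = 383 × e^0.03494 = 383 × 1.03556 = 396.62 ppm.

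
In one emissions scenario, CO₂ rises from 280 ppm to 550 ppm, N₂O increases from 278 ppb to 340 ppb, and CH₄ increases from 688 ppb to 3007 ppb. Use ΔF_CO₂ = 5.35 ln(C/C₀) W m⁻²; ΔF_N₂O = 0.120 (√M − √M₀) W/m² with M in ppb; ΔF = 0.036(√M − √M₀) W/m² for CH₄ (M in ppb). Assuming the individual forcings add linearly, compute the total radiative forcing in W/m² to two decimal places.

ΔF = 4.85 W/m²

CO₂: 5.35 × ln(550/280) = 5.35 × ln(1.96429) = 5.35 × 0.67513 = 3.6119 W/m².
N₂O: 0.120 × (√340 − √278) = 0.120 × (18.4391 − 16.6733) = 0.120 × 1.7658 = 0.2119 W/m².
CH₄: 0.036 × (√3007 − √688) = 0.036 × (54.8361 − 26.2298) = 0.036 × 28.6063 = 1.0298 W/m².
Total ΔF = 3.6119 + 0.2119 + 1.0298 = 4.8536 W/m².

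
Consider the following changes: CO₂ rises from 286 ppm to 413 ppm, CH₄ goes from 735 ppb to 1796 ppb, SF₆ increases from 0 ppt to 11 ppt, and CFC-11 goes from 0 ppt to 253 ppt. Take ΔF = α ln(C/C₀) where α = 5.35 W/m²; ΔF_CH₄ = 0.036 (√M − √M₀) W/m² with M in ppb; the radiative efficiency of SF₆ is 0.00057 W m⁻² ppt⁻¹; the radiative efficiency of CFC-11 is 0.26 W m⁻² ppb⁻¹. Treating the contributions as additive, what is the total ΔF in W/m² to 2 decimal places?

CO₂: 5.35 × ln(413/286) = 5.35 × ln(1.44406) = 5.35 × 0.36746 = 1.9659 W/m².
CH₄: 0.036 × (√1796 − √735) = 0.036 × (42.3792 − 27.1109) = 0.036 × 15.2683 = 0.5497 W/m².
SF₆: ΔF = 0.00057 × (11 − 0) = 0.00057 × 11 = 0.0063 W/m².
CFC-11: Δ = 253 − 0 = 253 ppt = 0.253 ppb; ΔF = 0.26 × 0.253 = 0.0658 W/m².
Total ΔF = 1.9659 + 0.5497 + 0.0063 + 0.0658 = 2.5877 W/m².

ΔF = 2.59 W/m²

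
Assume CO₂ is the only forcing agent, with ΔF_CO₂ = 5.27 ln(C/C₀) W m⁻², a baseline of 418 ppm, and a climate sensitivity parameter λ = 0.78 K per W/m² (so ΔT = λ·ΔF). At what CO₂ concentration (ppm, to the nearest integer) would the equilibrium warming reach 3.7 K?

C ≈ 1028 ppm

Required forcing: ΔF = ΔT/λ = 3.7/0.78 = 4.7436 W/m².
Then ln(C/418) = ΔF/5.27 = 4.7436/5.27 = 0.90011.
So C = 418 × e^0.90011 = 418 × 2.45987 = 1028.23 ppm.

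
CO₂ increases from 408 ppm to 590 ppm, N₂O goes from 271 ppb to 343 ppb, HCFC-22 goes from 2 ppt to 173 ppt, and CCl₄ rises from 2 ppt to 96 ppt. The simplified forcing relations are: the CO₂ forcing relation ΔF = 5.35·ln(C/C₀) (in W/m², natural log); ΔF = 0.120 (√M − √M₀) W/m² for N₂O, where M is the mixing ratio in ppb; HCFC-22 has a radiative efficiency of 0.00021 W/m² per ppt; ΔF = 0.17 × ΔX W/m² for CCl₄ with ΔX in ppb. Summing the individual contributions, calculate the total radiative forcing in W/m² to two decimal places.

CO₂: 5.35 × ln(590/408) = 5.35 × ln(1.44608) = 5.35 × 0.36886 = 1.9734 W/m².
N₂O: 0.120 × (√343 − √271) = 0.120 × (18.5203 − 16.4621) = 0.120 × 2.0582 = 0.2470 W/m².
HCFC-22: ΔF = 0.00021 × (173 − 2) = 0.00021 × 171 = 0.0359 W/m².
CCl₄: Δ = 96 − 2 = 94 ppt = 0.094 ppb; ΔF = 0.17 × 0.094 = 0.0160 W/m².
Total ΔF = 1.9734 + 0.2470 + 0.0359 + 0.0160 = 2.2723 W/m².

ΔF = 2.27 W/m²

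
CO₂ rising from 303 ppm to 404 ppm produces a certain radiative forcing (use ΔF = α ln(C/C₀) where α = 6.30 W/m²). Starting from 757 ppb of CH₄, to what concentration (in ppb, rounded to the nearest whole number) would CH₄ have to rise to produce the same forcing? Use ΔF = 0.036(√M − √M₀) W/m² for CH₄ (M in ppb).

CO₂ forcing: 6.30 × ln(404/303) = 6.30 × 0.287682 = 1.81240 W/m².
Set 0.036(√M − √757) = 1.81240: √M = 1.81240/0.036 + √757 = 50.3444 + 27.5136 = 77.8580.
M = (77.8580)² = 6061.87 ppb.

M ≈ 6062 ppb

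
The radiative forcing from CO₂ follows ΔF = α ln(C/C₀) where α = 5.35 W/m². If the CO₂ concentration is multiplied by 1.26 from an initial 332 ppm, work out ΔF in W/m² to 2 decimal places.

ΔF = 1.24 W/m²

Because the forcing depends only on the ratio C/C₀, the initial concentration does not enter.
ΔF = 5.35 × ln(1.26) = 5.35 × 0.23111 = 1.2364 W/m².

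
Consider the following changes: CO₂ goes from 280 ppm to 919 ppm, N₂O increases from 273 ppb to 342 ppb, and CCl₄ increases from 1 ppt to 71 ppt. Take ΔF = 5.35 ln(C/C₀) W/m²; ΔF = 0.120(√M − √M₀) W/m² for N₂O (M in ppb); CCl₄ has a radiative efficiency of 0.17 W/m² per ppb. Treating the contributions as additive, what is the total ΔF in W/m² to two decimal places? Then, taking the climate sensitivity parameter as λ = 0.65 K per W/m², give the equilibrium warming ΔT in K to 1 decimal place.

ΔF = 6.61 W/m²; ΔT = 4.3 K

CO₂: 5.35 × ln(919/280) = 5.35 × ln(3.28214) = 5.35 × 1.18850 = 6.3585 W/m².
N₂O: 0.120 × (√342 − √273) = 0.120 × (18.4932 − 16.5227) = 0.120 × 1.9705 = 0.2365 W/m².
CCl₄: Δ = 71 − 1 = 70 ppt = 0.070 ppb; ΔF = 0.17 × 0.070 = 0.0119 W/m².
Total ΔF = 6.3585 + 0.2365 + 0.0119 = 6.6069 W/m².
ΔT = λ ΔF = 0.65 × 6.61 = 4.2965 K.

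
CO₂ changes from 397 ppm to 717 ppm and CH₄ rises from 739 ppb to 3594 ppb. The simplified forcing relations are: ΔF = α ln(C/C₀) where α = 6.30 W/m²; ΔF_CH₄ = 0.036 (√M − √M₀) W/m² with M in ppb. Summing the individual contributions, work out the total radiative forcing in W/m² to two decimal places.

CO₂: 6.30 × ln(717/397) = 6.30 × ln(1.80605) = 6.30 × 0.59114 = 3.7242 W/m².
CH₄: 0.036 × (√3594 − √739) = 0.036 × (59.9500 − 27.1846) = 0.036 × 32.7654 = 1.1796 W/m².
Total ΔF = 3.7242 + 1.1796 = 4.9038 W/m².

ΔF = 4.90 W/m²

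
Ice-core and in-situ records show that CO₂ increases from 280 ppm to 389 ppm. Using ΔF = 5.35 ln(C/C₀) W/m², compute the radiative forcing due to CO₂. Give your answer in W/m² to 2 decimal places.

ΔF = 1.76 W/m²

CO₂: 5.35 × ln(389/280) = 5.35 × ln(1.38929) = 5.35 × 0.32879 = 1.7590 W/m².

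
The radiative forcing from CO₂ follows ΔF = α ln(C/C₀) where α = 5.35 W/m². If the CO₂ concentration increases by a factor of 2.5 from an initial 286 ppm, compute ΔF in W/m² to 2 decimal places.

ΔF = 4.90 W/m²

ΔF = 5.35 × ln(2.5) = 5.35 × 0.91629 = 4.9022 W/m².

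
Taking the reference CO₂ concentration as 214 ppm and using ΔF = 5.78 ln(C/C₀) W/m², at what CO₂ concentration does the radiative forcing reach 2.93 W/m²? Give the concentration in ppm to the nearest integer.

Set 5.78 ln(C/214) = 2.93, so ln(C/214) = 2.93/5.78 = 0.50692.
Then C/214 = e^0.50692 = 1.66017, giving C = 214 × 1.66017 = 355.28 ppm.

C ≈ 355 ppm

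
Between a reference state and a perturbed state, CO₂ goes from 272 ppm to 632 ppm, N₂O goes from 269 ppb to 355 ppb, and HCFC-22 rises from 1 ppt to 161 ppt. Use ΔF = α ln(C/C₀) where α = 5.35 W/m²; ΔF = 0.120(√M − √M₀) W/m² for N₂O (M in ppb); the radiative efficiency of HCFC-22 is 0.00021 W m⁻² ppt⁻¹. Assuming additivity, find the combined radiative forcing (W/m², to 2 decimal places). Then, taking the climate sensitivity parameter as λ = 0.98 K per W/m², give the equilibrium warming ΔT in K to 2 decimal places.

CO₂: 5.35 × ln(632/272) = 5.35 × ln(2.32353) = 5.35 × 0.84309 = 4.5105 W/m².
N₂O: 0.120 × (√355 − √269) = 0.120 × (18.8414 − 16.4012) = 0.120 × 2.4402 = 0.2928 W/m².
HCFC-22: ΔF = 0.00021 × (161 − 1) = 0.00021 × 160 = 0.0336 W/m².
Total ΔF = 4.5105 + 0.2928 + 0.0336 = 4.8369 W/m².
ΔT = λ ΔF = 0.98 × 4.84 = 4.7432 K.

ΔF = 4.84 W/m²; ΔT = 4.74 K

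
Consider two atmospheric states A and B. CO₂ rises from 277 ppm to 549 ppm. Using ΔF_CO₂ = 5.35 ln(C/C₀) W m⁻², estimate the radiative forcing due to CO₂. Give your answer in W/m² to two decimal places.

ΔF = 3.66 W/m²

CO₂ absorption bands are partially saturated, so forcing scales with the logarithm of the concentration ratio.
CO₂: 5.35 × ln(549/277) = 5.35 × ln(1.98195) = 5.35 × 0.68408 = 3.6598 W/m².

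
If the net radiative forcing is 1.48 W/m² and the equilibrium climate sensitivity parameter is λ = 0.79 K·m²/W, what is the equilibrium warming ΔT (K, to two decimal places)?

ΔT = 1.17 K

ΔT = λ ΔF = 0.79 × 1.48 = 1.1692 K.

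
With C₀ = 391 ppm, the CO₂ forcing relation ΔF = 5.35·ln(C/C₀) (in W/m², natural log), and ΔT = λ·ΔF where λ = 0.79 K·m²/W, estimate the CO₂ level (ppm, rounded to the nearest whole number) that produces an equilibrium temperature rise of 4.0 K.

C ≈ 1007 ppm

Required forcing: ΔF = ΔT/λ = 4.0/0.79 = 5.0633 W/m².
Then ln(C/391) = ΔF/5.35 = 5.0633/5.35 = 0.94641.
So C = 391 × e^0.94641 = 391 × 2.57644 = 1007.39 ppm.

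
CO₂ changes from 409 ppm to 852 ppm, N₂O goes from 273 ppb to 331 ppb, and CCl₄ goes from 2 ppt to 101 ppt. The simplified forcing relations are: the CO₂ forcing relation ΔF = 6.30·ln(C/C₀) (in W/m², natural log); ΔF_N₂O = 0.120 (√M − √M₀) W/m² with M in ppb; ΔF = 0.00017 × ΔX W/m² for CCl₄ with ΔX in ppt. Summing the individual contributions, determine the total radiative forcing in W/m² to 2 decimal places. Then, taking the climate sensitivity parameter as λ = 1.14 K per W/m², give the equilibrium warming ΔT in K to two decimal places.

ΔF = 4.84 W/m²; ΔT = 5.52 K

CO₂: 6.30 × ln(852/409) = 6.30 × ln(2.08313) = 6.30 × 0.73387 = 4.6234 W/m².
N₂O: 0.120 × (√331 − √273) = 0.120 × (18.1934 − 16.5227) = 0.120 × 1.6707 = 0.2005 W/m².
CCl₄: ΔF = 0.00017 × (101 − 2) = 0.00017 × 99 = 0.0168 W/m².
Total ΔF = 4.6234 + 0.2005 + 0.0168 = 4.8407 W/m².
ΔT = λ ΔF = 1.14 × 4.84 = 5.5176 K.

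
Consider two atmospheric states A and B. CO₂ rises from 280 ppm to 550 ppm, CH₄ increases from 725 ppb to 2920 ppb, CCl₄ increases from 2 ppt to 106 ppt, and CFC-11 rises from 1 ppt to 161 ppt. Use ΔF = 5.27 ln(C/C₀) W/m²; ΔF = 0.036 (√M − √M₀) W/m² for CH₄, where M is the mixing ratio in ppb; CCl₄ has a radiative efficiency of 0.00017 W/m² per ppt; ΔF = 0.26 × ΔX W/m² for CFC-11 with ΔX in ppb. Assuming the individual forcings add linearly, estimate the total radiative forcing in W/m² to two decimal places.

ΔF = 4.59 W/m²

CO₂: 5.27 × ln(550/280) = 5.27 × ln(1.96429) = 5.27 × 0.67513 = 3.5579 W/m².
CH₄: 0.036 × (√2920 − √725) = 0.036 × (54.0370 − 26.9258) = 0.036 × 27.1112 = 0.9760 W/m².
CCl₄: ΔF = 0.00017 × (106 − 2) = 0.00017 × 104 = 0.0177 W/m².
CFC-11: Δ = 161 − 1 = 160 ppt = 0.160 ppb; ΔF = 0.26 × 0.160 = 0.0416 W/m².
Total ΔF = 3.5579 + 0.9760 + 0.0177 + 0.0416 = 4.5932 W/m².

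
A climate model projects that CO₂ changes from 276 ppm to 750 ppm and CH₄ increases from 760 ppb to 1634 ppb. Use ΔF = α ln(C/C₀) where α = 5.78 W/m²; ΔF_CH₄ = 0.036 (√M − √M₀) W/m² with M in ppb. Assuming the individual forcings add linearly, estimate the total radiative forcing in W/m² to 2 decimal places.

CO₂: 5.78 × ln(750/276) = 5.78 × ln(2.71739) = 5.78 × 0.99967 = 5.7781 W/m².
CH₄: 0.036 × (√1634 − √760) = 0.036 × (40.4228 − 27.5681) = 0.036 × 12.8547 = 0.4628 W/m².
Total ΔF = 5.7781 + 0.4628 = 6.2409 W/m².

ΔF = 6.24 W/m²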